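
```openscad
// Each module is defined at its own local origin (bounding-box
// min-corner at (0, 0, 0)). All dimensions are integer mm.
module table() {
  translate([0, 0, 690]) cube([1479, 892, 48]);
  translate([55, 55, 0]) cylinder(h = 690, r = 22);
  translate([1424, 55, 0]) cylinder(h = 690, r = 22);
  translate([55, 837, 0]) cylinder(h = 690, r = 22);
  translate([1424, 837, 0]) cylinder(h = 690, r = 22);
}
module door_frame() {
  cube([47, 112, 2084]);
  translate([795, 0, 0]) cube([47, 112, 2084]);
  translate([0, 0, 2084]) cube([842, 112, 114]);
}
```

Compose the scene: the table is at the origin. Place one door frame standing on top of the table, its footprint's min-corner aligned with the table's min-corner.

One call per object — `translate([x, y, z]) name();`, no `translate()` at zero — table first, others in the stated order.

table();
translate([0, 0, 738]) door_frame();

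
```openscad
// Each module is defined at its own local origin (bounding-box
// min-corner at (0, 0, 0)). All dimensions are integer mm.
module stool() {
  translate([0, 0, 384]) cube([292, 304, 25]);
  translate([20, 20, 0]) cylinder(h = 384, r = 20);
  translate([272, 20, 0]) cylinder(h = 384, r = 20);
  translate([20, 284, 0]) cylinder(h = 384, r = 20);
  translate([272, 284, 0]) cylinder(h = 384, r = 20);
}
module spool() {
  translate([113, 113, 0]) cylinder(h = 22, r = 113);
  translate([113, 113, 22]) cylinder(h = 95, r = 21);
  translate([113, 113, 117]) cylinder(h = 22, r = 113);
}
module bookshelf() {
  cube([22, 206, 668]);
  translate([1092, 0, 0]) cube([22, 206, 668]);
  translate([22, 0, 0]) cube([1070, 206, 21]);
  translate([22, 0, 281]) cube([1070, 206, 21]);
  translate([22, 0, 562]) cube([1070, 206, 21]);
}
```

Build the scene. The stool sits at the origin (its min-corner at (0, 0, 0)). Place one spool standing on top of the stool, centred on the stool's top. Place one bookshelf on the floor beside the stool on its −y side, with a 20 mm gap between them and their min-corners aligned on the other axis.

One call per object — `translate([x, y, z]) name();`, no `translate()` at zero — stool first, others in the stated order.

stool();
translate([33, 39, 409]) spool();
translate([0, -226, 0]) bookshelf();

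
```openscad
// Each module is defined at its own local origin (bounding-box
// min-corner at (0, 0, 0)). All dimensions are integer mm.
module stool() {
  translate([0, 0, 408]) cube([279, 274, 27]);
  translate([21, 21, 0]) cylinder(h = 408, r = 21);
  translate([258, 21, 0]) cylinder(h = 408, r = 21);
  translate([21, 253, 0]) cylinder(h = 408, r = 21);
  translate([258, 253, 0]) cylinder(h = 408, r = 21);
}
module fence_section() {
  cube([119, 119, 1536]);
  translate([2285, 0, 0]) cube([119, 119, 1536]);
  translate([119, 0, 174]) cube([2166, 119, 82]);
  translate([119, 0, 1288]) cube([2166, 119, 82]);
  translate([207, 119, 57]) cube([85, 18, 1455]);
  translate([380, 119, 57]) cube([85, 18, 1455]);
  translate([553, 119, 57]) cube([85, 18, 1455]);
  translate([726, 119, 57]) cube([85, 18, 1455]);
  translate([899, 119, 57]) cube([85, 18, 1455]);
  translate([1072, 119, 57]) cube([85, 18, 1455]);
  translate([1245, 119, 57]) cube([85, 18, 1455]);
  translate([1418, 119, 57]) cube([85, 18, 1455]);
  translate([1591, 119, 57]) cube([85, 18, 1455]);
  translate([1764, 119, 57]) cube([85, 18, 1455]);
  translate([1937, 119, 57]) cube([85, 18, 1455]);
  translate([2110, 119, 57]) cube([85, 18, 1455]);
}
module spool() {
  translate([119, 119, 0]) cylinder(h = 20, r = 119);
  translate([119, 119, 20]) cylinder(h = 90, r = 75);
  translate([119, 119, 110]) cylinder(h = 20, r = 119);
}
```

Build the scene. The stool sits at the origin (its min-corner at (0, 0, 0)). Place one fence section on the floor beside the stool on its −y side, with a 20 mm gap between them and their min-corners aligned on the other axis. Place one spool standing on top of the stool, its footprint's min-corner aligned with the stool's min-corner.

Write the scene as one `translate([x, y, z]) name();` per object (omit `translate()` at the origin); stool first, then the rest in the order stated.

stool();
translate([0, -157, 0]) fence_section();
translate([0, 0, 435]) spool();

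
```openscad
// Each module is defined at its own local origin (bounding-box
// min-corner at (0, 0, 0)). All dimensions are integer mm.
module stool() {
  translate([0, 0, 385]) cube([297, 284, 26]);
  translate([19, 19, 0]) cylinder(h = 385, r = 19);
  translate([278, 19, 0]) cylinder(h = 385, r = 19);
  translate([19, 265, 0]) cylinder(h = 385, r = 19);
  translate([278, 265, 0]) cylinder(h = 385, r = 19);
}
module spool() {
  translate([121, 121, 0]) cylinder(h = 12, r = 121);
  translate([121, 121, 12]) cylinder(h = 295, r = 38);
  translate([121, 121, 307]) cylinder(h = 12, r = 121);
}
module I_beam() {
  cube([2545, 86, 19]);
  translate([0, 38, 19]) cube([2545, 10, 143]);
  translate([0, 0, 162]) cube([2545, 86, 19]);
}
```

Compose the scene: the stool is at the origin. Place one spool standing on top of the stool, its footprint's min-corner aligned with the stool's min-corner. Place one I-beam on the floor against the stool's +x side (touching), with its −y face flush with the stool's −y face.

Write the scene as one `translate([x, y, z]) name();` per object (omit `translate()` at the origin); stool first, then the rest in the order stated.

stool();
translate([0, 0, 411]) spool();
translate([297, 0, 0]) I_beam();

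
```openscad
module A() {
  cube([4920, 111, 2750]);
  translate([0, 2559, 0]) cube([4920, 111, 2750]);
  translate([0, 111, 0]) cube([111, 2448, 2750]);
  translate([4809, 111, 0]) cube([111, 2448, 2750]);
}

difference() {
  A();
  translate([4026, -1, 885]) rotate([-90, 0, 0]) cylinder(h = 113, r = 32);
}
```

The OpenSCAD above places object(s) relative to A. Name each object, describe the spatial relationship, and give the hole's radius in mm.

A is a house frame. The house frame has a circular hole through its front wall. The hole's radius is 32 mm.

The subtracted cylinder has r = 32 mm.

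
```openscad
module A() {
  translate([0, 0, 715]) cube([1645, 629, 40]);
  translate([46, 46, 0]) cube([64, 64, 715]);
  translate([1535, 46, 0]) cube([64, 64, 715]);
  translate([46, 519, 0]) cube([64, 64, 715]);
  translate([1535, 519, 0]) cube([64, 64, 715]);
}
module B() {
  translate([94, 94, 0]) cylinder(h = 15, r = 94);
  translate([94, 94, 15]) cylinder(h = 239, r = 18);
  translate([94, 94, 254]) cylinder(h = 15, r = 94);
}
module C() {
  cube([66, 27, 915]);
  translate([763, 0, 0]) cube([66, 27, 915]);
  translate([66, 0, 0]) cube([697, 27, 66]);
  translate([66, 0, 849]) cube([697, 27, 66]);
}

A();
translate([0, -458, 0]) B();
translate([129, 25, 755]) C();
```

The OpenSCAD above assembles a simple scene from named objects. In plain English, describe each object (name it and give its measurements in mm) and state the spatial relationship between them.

A is a table: top 1645 mm (x) × 629 mm (y), 40 mm thick, upper face at z = 755 mm, on four 64×64 mm square legs, each inset 46 mm from the nearest pair of top edges, running from z = 0 to the bottom of the top.

B is a spool: two coaxial disc flanges of radius 94 mm and thickness 15 mm, joined by a core cylinder of radius 18 mm and height 239 mm. The lower flange rests on z = 0 and the three cylinders share a vertical axis.

C is a picture frame with a 697×783 mm rectangular opening (x by z) and a uniform 66 mm border on every side. Frame depth is 27 mm along y. It is built from two vertical stiles running the full outside height and two horizontal rails spanning the gap between the stiles.

The spool is on the floor beside the table on its −y side. The picture frame is on top of the table.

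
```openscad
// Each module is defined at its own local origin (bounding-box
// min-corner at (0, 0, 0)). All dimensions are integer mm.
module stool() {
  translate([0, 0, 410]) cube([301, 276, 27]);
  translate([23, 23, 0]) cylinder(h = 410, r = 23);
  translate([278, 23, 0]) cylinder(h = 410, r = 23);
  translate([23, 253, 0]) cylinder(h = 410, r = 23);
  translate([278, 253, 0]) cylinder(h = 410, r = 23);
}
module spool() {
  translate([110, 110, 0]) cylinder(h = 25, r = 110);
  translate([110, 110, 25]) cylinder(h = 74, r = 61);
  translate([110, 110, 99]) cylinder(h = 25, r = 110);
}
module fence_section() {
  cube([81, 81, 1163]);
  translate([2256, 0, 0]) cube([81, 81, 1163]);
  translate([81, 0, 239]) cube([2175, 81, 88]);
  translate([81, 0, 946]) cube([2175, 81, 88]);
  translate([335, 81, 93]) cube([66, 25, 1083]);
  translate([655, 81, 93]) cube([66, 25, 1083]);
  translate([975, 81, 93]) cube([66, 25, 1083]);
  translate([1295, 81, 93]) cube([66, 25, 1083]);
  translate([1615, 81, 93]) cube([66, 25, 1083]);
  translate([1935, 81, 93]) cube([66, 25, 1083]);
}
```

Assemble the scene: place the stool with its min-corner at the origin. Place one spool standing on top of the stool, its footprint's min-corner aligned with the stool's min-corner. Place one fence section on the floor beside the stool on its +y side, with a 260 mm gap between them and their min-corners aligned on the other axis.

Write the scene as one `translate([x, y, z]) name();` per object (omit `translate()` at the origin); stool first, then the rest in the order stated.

stool();
translate([0, 0, 437]) spool();
translate([0, 536, 0]) fence_section();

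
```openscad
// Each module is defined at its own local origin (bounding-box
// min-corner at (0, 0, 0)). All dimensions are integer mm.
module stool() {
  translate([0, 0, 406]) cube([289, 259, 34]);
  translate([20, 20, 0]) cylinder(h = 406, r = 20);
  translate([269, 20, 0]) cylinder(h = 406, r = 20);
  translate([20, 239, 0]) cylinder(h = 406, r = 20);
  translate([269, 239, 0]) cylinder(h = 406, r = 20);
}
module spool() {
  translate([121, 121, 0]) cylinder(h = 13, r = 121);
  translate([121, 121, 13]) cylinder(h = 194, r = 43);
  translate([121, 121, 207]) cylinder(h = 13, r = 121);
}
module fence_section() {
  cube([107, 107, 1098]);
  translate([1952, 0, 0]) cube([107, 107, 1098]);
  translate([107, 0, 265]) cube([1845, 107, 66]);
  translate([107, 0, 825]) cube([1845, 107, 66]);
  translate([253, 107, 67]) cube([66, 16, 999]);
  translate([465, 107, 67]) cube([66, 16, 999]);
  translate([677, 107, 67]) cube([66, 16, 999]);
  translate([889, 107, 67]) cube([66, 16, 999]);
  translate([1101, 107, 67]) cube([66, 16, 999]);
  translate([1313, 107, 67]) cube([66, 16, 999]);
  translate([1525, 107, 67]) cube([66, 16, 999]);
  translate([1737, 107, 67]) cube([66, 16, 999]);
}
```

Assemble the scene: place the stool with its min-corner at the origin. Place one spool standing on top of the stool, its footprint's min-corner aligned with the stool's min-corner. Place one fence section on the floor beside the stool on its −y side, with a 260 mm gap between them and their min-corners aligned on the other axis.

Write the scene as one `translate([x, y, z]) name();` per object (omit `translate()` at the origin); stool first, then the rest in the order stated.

stool();
translate([0, 0, 440]) spool();
translate([0, -383, 0]) fence_section();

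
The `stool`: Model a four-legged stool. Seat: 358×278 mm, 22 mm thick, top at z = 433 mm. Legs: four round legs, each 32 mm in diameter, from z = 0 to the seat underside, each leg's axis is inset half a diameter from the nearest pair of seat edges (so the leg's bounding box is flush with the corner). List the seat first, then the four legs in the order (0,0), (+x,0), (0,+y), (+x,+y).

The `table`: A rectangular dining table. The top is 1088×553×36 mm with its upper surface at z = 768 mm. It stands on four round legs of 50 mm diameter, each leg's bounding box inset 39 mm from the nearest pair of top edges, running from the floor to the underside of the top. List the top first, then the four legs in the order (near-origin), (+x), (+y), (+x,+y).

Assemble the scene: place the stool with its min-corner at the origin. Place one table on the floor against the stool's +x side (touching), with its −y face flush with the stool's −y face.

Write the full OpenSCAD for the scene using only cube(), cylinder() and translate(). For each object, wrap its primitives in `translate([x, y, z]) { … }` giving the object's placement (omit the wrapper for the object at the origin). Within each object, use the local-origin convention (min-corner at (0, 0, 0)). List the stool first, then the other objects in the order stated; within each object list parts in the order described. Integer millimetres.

translate([0, 0, 411]) cube([358, 278, 22]);
translate([16, 16, 0]) cylinder(h = 411, r = 16);
translate([342, 16, 0]) cylinder(h = 411, r = 16);
translate([16, 262, 0]) cylinder(h = 411, r = 16);
translate([342, 262, 0]) cylinder(h = 411, r = 16);
translate([358, 0, 0]) {
  translate([0, 0, 732]) cube([1088, 553, 36]);
  translate([64, 64, 0]) cylinder(h = 732, r = 25);
  translate([1024, 64, 0]) cylinder(h = 732, r = 25);
  translate([64, 489, 0]) cylinder(h = 732, r = 25);
  translate([1024, 489, 0]) cylinder(h = 732, r = 25);
}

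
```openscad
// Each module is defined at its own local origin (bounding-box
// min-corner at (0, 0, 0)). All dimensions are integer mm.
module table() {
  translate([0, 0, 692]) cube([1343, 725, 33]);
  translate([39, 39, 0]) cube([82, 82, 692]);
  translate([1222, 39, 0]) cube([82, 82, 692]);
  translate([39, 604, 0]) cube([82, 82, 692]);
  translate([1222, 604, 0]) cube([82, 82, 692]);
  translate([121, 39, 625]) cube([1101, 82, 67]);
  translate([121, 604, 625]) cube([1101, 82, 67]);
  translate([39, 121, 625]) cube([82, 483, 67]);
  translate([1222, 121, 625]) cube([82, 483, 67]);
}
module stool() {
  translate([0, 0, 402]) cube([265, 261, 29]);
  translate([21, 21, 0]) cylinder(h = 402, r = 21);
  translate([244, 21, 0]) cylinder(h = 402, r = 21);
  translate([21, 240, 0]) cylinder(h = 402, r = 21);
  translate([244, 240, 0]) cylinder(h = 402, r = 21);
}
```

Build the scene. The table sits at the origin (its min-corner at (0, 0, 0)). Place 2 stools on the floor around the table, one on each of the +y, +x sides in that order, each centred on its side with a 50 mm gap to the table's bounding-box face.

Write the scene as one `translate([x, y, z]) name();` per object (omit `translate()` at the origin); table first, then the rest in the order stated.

table();
translate([539, 775, 0]) stool();
translate([1393, 232, 0]) stool();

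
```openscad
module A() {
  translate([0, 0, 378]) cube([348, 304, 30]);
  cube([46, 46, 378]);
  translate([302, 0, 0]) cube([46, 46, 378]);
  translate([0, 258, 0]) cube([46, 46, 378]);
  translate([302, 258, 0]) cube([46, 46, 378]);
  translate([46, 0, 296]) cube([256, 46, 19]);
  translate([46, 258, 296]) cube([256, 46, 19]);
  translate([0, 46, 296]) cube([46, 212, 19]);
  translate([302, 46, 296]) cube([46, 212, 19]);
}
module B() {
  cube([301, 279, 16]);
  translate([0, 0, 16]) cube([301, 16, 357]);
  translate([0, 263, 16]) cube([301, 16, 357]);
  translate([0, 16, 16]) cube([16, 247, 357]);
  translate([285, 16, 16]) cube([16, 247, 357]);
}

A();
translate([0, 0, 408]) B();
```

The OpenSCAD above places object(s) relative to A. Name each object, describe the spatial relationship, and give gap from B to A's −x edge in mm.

A is a stool. B is an open box. The open box is on top of the stool. The gap from the open box to the stool's −x edge is 0 mm.

The open box's min-x is at 0; the stool's min-x is 0; gap = 0 mm.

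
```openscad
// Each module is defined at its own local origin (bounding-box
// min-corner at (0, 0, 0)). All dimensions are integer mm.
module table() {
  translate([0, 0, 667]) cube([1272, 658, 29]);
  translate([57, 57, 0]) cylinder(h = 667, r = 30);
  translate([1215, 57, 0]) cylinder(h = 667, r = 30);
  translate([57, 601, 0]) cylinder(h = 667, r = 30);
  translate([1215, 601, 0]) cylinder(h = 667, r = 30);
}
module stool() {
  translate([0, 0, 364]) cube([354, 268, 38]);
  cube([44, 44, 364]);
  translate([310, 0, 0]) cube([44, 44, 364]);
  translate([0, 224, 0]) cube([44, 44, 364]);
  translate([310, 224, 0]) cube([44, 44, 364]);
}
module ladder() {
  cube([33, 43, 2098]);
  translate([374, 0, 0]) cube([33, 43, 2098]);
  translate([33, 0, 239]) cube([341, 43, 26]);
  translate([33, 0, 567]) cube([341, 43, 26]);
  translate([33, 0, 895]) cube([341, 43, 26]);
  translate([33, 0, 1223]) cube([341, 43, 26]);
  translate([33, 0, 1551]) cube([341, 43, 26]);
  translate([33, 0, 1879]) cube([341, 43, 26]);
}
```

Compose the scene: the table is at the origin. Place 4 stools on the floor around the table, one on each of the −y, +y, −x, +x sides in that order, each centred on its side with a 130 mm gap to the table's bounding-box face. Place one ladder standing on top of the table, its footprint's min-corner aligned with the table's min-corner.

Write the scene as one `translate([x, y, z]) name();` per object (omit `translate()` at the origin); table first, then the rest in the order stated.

table();
translate([459, -398, 0]) stool();
translate([459, 788, 0]) stool();
translate([-484, 195, 0]) stool();
translate([1402, 195, 0]) stool();
translate([0, 0, 696]) ladder();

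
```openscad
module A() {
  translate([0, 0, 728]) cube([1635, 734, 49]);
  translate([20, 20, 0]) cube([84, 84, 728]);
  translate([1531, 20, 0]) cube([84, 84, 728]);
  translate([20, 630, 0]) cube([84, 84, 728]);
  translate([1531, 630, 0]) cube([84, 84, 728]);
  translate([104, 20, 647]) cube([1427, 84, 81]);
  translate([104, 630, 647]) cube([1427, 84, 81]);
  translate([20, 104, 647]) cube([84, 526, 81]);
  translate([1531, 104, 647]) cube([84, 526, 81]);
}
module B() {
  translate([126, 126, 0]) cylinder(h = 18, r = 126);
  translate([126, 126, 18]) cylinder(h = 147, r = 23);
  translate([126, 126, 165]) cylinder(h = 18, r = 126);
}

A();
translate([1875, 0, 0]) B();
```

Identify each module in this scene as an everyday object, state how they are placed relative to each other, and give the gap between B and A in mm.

The spool's nearest face is 240 mm from the table's +x face.

A is a table. B is a spool. The spool is on the floor beside the table on its +x side. The gap between the spool and the table is 240 mm.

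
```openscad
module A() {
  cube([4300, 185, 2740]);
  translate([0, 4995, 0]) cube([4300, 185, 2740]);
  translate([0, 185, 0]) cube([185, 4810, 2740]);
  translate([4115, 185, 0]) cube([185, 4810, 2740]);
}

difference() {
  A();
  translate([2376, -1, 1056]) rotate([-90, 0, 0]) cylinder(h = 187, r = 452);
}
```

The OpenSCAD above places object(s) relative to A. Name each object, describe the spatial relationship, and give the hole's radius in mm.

The subtracted cylinder has r = 452 mm.

A is a house frame. The house frame has a circular hole through its front wall. The hole's radius is 452 mm.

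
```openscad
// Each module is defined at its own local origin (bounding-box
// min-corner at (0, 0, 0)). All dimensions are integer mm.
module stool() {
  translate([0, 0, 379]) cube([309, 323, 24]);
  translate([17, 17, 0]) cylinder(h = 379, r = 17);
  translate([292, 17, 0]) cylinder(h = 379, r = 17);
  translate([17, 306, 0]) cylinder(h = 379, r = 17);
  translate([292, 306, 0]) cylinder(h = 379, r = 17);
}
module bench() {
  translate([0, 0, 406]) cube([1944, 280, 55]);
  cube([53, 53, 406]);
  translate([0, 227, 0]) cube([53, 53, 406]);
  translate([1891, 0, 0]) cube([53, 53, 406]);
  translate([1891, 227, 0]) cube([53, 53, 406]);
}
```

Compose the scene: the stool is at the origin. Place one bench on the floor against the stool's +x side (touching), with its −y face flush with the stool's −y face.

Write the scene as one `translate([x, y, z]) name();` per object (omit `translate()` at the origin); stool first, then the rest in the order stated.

stool();
translate([309, 0, 0]) bench();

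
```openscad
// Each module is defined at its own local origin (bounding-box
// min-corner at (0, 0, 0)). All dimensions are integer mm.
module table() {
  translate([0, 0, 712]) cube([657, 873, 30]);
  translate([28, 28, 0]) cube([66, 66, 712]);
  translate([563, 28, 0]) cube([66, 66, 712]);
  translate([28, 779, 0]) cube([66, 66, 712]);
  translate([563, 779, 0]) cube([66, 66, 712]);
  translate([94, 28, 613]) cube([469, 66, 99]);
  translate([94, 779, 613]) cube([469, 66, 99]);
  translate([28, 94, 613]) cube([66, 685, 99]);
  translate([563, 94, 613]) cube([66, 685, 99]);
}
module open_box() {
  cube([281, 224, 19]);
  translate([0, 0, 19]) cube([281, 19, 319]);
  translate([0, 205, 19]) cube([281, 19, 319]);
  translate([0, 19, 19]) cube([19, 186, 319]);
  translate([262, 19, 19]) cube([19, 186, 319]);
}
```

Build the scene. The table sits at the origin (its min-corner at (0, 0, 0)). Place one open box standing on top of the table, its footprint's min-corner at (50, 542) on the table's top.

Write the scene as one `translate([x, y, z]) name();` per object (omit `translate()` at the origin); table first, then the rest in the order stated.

table();
translate([50, 542, 742]) open_box();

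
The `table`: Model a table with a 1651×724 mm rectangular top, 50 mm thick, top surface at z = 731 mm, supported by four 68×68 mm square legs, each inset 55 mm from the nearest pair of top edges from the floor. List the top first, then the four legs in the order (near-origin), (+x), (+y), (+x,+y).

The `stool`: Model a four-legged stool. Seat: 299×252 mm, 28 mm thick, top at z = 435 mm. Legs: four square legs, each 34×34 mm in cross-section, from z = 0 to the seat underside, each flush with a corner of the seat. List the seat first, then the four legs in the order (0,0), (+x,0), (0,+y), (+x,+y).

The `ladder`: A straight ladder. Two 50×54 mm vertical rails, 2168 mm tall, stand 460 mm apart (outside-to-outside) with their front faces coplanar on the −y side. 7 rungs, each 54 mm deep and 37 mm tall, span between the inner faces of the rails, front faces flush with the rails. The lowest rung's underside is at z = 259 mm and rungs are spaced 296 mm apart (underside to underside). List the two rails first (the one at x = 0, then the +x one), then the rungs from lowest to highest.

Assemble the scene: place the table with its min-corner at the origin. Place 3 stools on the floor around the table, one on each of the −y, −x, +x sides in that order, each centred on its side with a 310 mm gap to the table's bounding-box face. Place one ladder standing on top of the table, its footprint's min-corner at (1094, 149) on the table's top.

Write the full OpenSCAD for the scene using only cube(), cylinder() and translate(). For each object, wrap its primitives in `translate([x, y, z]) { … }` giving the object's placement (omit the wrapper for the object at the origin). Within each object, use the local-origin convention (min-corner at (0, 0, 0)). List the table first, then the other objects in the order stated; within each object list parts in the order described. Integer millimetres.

translate([0, 0, 681]) cube([1651, 724, 50]);
translate([55, 55, 0]) cube([68, 68, 681]);
translate([1528, 55, 0]) cube([68, 68, 681]);
translate([55, 601, 0]) cube([68, 68, 681]);
translate([1528, 601, 0]) cube([68, 68, 681]);
translate([676, -562, 0]) {
  translate([0, 0, 407]) cube([299, 252, 28]);
  cube([34, 34, 407]);
  translate([265, 0, 0]) cube([34, 34, 407]);
  translate([0, 218, 0]) cube([34, 34, 407]);
  translate([265, 218, 0]) cube([34, 34, 407]);
}
translate([-609, 236, 0]) {
  translate([0, 0, 407]) cube([299, 252, 28]);
  cube([34, 34, 407]);
  translate([265, 0, 0]) cube([34, 34, 407]);
  translate([0, 218, 0]) cube([34, 34, 407]);
  translate([265, 218, 0]) cube([34, 34, 407]);
}
translate([1961, 236, 0]) {
  translate([0, 0, 407]) cube([299, 252, 28]);
  cube([34, 34, 407]);
  translate([265, 0, 0]) cube([34, 34, 407]);
  translate([0, 218, 0]) cube([34, 34, 407]);
  translate([265, 218, 0]) cube([34, 34, 407]);
}
translate([1094, 149, 731]) {
  cube([50, 54, 2168]);
  translate([410, 0, 0]) cube([50, 54, 2168]);
  translate([50, 0, 259]) cube([360, 54, 37]);
  translate([50, 0, 555]) cube([360, 54, 37]);
  translate([50, 0, 851]) cube([360, 54, 37]);
  translate([50, 0, 1147]) cube([360, 54, 37]);
  translate([50, 0, 1443]) cube([360, 54, 37]);
  translate([50, 0, 1739]) cube([360, 54, 37]);
  translate([50, 0, 2035]) cube([360, 54, 37]);
}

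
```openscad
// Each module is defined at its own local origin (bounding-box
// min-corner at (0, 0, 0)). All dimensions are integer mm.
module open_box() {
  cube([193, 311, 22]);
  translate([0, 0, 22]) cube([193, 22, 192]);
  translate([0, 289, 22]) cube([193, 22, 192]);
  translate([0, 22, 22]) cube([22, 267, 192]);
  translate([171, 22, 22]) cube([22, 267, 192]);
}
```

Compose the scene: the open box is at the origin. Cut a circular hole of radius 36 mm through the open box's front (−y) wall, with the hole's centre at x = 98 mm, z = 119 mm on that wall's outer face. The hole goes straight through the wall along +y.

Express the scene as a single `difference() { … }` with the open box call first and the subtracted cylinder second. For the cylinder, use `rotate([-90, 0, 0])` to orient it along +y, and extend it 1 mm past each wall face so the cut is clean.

difference() {
  open_box();
  translate([98, -1, 119]) rotate([-90, 0, 0]) cylinder(h = 24, r = 36);
}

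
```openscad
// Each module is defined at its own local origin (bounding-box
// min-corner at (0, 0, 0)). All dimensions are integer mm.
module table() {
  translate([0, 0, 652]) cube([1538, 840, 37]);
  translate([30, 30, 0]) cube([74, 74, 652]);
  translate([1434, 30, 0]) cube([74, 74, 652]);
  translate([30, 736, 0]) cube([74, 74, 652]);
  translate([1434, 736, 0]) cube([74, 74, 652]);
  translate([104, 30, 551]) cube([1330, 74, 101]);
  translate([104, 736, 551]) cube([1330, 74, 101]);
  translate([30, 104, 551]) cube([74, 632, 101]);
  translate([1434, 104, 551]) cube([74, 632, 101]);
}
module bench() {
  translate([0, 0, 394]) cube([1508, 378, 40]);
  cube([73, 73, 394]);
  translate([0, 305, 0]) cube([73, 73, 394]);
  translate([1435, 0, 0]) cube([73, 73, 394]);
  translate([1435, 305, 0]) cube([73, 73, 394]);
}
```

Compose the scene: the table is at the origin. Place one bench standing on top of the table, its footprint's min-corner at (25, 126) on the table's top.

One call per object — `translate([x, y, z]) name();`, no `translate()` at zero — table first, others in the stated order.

table();
translate([25, 126, 689]) bench();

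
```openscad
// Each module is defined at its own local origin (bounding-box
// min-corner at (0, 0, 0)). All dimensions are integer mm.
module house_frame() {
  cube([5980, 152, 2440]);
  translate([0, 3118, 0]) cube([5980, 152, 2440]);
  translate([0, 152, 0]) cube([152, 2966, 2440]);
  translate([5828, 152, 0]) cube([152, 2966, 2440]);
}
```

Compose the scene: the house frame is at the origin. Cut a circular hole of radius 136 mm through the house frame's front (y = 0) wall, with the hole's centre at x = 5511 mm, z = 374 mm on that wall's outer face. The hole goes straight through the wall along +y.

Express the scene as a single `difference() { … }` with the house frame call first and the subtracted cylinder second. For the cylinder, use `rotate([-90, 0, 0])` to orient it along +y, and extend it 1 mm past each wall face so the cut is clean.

difference() {
  house_frame();
  translate([5511, -1, 374]) rotate([-90, 0, 0]) cylinder(h = 154, r = 136);
}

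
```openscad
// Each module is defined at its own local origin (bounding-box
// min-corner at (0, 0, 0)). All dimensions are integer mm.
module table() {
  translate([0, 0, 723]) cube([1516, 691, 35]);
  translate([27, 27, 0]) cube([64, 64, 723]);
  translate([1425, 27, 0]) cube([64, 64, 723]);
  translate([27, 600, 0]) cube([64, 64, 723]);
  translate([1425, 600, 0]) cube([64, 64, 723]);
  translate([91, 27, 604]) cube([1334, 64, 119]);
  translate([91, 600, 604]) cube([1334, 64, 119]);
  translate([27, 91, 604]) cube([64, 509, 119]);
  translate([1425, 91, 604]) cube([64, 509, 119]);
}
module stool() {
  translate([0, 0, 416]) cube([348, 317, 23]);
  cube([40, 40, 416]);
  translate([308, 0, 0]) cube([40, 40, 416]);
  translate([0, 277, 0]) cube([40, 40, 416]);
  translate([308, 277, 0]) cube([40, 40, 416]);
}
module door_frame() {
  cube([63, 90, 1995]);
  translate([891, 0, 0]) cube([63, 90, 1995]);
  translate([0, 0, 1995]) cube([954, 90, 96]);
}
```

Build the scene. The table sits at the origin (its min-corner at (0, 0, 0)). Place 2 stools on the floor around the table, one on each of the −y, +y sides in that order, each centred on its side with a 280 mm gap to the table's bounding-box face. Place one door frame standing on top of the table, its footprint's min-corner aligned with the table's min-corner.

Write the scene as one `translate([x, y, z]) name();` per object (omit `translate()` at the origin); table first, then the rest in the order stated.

table();
translate([584, -597, 0]) stool();
translate([584, 971, 0]) stool();
translate([0, 0, 758]) door_frame();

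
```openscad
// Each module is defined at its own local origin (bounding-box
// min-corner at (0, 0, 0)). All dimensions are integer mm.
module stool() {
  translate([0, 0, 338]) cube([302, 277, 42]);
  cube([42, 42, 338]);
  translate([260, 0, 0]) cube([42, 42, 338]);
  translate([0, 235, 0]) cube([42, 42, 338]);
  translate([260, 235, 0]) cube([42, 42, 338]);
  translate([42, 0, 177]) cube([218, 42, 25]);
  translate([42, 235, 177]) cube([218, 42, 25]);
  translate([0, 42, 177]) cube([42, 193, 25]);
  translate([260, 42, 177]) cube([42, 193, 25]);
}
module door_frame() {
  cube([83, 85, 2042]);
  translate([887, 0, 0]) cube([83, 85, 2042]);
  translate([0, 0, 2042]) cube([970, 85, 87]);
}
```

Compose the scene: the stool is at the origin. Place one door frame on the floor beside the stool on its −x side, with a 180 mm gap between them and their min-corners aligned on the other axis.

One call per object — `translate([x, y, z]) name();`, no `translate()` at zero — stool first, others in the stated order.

stool();
translate([-1150, 0, 0]) door_frame();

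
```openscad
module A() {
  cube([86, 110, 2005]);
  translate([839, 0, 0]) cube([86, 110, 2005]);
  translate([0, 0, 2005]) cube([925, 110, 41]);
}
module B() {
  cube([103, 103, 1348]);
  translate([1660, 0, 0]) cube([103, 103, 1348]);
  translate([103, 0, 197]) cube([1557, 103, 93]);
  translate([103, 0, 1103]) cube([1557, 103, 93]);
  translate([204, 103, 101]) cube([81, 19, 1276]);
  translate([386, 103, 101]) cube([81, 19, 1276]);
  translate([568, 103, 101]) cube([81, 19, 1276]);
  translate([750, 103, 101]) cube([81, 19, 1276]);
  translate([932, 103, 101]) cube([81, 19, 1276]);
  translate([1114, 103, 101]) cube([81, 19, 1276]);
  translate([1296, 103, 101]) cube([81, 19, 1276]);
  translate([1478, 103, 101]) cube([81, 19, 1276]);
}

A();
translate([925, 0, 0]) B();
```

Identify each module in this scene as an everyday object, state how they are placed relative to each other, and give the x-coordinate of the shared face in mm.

A is a door frame. B is a fence section. The fence section is against the door frame's +x side, with their −y faces flush. The x-coordinate of the shared face is 925 mm.

The door frame's +x face and the fence section's −x face are both at x = 925 mm.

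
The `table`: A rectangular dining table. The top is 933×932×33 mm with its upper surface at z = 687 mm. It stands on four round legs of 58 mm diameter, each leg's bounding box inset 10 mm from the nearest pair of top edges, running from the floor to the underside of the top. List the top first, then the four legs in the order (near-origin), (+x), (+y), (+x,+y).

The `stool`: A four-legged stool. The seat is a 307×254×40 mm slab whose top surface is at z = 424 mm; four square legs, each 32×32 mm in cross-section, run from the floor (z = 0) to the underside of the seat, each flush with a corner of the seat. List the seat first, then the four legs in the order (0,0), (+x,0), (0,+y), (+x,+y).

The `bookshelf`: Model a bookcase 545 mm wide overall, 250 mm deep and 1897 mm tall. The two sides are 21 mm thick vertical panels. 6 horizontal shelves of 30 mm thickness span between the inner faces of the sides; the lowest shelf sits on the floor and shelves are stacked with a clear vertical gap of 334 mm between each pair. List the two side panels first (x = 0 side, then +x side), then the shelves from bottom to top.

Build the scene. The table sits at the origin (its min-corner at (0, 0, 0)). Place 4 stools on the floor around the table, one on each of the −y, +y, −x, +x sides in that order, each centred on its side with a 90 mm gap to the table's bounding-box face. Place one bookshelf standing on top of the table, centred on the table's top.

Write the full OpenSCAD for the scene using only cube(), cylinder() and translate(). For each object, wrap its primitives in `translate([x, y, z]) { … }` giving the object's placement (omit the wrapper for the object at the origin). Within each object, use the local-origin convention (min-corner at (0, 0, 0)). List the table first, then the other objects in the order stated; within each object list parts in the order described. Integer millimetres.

translate([0, 0, 654]) cube([933, 932, 33]);
translate([39, 39, 0]) cylinder(h = 654, r = 29);
translate([894, 39, 0]) cylinder(h = 654, r = 29);
translate([39, 893, 0]) cylinder(h = 654, r = 29);
translate([894, 893, 0]) cylinder(h = 654, r = 29);
translate([313, -344, 0]) {
  translate([0, 0, 384]) cube([307, 254, 40]);
  cube([32, 32, 384]);
  translate([275, 0, 0]) cube([32, 32, 384]);
  translate([0, 222, 0]) cube([32, 32, 384]);
  translate([275, 222, 0]) cube([32, 32, 384]);
}
translate([313, 1022, 0]) {
  translate([0, 0, 384]) cube([307, 254, 40]);
  cube([32, 32, 384]);
  translate([275, 0, 0]) cube([32, 32, 384]);
  translate([0, 222, 0]) cube([32, 32, 384]);
  translate([275, 222, 0]) cube([32, 32, 384]);
}
translate([-397, 339, 0]) {
  translate([0, 0, 384]) cube([307, 254, 40]);
  cube([32, 32, 384]);
  translate([275, 0, 0]) cube([32, 32, 384]);
  translate([0, 222, 0]) cube([32, 32, 384]);
  translate([275, 222, 0]) cube([32, 32, 384]);
}
translate([1023, 339, 0]) {
  translate([0, 0, 384]) cube([307, 254, 40]);
  cube([32, 32, 384]);
  translate([275, 0, 0]) cube([32, 32, 384]);
  translate([0, 222, 0]) cube([32, 32, 384]);
  translate([275, 222, 0]) cube([32, 32, 384]);
}
translate([194, 341, 687]) {
  cube([21, 250, 1897]);
  translate([524, 0, 0]) cube([21, 250, 1897]);
  translate([21, 0, 0]) cube([503, 250, 30]);
  translate([21, 0, 364]) cube([503, 250, 30]);
  translate([21, 0, 728]) cube([503, 250, 30]);
  translate([21, 0, 1092]) cube([503, 250, 30]);
  translate([21, 0, 1456]) cube([503, 250, 30]);
  translate([21, 0, 1820]) cube([503, 250, 30]);
}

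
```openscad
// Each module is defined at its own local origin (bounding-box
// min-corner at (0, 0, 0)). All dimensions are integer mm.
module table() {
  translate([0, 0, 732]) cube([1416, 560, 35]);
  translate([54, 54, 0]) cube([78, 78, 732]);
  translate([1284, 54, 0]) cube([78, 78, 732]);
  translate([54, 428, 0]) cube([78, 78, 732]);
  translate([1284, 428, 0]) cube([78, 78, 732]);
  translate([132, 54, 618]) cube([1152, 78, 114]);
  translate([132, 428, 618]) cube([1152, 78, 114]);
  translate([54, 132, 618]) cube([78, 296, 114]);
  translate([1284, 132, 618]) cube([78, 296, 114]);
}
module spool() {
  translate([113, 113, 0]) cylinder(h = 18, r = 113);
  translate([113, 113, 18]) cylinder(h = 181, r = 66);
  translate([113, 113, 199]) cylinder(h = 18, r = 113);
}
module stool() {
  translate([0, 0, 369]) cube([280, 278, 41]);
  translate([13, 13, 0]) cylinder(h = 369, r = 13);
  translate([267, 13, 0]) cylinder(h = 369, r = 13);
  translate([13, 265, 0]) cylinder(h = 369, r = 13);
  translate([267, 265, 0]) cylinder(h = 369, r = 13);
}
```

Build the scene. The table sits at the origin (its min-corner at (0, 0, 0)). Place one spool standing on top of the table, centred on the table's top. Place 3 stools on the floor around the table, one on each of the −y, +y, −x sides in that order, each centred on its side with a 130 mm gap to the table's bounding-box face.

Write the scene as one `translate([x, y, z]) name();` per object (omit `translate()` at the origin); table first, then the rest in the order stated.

table();
translate([595, 167, 767]) spool();
translate([568, -408, 0]) stool();
translate([568, 690, 0]) stool();
translate([-410, 141, 0]) stool();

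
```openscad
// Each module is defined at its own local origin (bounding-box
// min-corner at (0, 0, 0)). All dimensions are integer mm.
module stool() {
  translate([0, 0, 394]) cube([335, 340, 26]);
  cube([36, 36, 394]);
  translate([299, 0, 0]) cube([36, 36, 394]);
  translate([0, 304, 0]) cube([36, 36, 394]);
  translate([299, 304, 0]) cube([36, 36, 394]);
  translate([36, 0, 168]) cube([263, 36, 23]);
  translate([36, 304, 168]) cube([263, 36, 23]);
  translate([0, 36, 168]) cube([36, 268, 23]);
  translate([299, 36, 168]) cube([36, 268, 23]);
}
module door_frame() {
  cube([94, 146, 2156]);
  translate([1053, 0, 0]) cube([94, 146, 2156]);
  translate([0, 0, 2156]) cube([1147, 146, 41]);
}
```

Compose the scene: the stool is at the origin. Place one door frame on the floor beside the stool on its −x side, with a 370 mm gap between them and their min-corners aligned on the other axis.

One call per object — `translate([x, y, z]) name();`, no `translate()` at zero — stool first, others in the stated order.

stool();
translate([-1517, 0, 0]) door_frame();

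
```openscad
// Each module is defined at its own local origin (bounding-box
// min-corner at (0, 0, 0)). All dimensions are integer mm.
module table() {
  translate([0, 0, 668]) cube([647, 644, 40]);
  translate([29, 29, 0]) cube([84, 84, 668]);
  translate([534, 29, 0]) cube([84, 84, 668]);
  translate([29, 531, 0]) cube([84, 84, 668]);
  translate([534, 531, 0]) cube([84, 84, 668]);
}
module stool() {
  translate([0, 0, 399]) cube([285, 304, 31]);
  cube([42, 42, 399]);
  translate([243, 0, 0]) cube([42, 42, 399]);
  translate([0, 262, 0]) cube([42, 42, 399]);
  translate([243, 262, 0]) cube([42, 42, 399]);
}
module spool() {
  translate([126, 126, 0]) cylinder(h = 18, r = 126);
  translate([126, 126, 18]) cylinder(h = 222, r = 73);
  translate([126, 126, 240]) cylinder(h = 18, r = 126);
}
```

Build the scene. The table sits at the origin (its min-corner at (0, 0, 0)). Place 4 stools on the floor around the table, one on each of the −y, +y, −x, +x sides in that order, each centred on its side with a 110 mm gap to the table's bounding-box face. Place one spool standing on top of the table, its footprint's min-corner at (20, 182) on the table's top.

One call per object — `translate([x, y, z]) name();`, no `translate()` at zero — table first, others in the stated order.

table();
translate([181, -414, 0]) stool();
translate([181, 754, 0]) stool();
translate([-395, 170, 0]) stool();
translate([757, 170, 0]) stool();
translate([20, 182, 708]) spool();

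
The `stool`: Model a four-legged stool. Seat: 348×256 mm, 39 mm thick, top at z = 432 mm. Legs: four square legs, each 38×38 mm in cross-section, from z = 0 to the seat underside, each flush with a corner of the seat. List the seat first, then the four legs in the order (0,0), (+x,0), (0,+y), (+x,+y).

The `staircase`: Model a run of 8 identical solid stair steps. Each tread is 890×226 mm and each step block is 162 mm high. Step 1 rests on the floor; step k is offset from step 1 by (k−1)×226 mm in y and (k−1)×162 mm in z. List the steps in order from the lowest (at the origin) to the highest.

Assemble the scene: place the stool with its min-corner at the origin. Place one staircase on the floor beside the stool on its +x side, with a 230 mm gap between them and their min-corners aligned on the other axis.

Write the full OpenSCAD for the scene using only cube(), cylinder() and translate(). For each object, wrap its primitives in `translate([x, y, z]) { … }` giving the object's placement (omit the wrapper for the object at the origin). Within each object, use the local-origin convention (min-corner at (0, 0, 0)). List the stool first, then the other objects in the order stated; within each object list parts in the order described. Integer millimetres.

translate([0, 0, 393]) cube([348, 256, 39]);
cube([38, 38, 393]);
translate([310, 0, 0]) cube([38, 38, 393]);
translate([0, 218, 0]) cube([38, 38, 393]);
translate([310, 218, 0]) cube([38, 38, 393]);
translate([578, 0, 0]) {
  cube([890, 226, 162]);
  translate([0, 226, 162]) cube([890, 226, 162]);
  translate([0, 452, 324]) cube([890, 226, 162]);
  translate([0, 678, 486]) cube([890, 226, 162]);
  translate([0, 904, 648]) cube([890, 226, 162]);
  translate([0, 1130, 810]) cube([890, 226, 162]);
  translate([0, 1356, 972]) cube([890, 226, 162]);
  translate([0, 1582, 1134]) cube([890, 226, 162]);
}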